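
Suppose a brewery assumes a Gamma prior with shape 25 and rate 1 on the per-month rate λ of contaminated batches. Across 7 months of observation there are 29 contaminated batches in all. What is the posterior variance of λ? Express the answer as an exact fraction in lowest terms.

Total count 29 over total exposure 7 months.
By Gamma–Poisson conjugacy, the posterior is Gamma(α + Σx, β + Σt) = Gamma(25 + 29, 1 + 7) = Gamma(54, 8).
Posterior variance = α'/β'² = 54/64 = 27/32.

27/32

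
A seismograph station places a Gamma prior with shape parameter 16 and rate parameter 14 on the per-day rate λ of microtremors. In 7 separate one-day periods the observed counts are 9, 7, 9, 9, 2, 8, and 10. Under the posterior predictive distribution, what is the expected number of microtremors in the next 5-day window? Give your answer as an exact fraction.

Total count: 9 + 7 + 9 + 9 + 2 + 8 + 10 = 54.
Total exposure: 7 days.
Posterior: α' = 16 + 54 = 70, β' = 14 + 7 = 21.
Predictive mean over a 5-day window = T·E[λ|data] = 5·70/21 = 50/3.

50/3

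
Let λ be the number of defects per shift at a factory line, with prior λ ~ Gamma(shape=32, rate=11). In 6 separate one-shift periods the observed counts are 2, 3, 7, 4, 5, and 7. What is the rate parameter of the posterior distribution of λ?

Total count: 2 + 3 + 7 + 4 + 5 + 7 = 28.
Total exposure: 6 shifts.
Conjugate update: add total count to the shape and total exposure to the rate, giving Gamma(60, 17).

17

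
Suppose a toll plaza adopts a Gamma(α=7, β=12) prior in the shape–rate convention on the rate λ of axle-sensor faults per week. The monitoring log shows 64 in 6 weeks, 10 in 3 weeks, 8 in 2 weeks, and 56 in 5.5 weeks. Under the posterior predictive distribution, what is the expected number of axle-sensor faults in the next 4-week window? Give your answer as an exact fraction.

1160/57

Total count: 64 + 10 + 8 + 56 = 138.
Total exposure: 6 + 3 + 2 + 5.5 = 16.5 weeks.
The Gamma prior is conjugate for the Poisson rate, so λ | data ~ Gamma(7+138, 12+16.5) = Gamma(145, 57/2).
Predictive mean over a 4-week window = T·E[λ|data] = 4·145/(57/2) = 1160/57.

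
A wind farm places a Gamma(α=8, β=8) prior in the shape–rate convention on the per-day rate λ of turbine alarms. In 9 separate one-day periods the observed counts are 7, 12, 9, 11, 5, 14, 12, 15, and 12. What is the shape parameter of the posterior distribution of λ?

Total count: 7 + 12 + 9 + 11 + 5 + 14 + 12 + 15 + 12 = 97.
Total exposure: 9 days.
By Gamma–Poisson conjugacy, the posterior is Gamma(α + Σx, β + Σt) = Gamma(8 + 97, 8 + 9) = Gamma(105, 17).

105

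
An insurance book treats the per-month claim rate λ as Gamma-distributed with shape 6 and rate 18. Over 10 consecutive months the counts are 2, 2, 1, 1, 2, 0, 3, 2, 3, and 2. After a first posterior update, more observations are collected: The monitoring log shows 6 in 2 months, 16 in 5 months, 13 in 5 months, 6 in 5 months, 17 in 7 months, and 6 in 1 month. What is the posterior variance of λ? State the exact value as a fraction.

88/2809

Total count: 2 + 2 + 1 + 1 + 2 + 0 + 3 + 2 + 3 + 2 = 18.
Total exposure: 10 months.
After the first batch: Gamma(6 + 18, 18 + 10) = Gamma(24, 28).
Total count: 6 + 16 + 13 + 6 + 17 + 6 = 64.
Total exposure: 2 + 5 + 5 + 5 + 7 + 1 = 25 months.
After the second batch: Gamma(24 + 64, 28 + 25) = Gamma(88, 53).
Posterior variance = α'/β'² = 88/2809.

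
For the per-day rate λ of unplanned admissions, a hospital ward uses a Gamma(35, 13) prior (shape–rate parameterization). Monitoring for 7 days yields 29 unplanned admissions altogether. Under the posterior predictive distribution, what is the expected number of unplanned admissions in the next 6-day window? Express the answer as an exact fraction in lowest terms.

96/5

Total count 29 over total exposure 7 days.
By Gamma–Poisson conjugacy, the posterior is Gamma(α + Σx, β + Σt) = Gamma(35 + 29, 13 + 7) = Gamma(64, 20).
Predictive mean over a 6-day window = T·E[λ|data] = 6·64/20 = 96/5.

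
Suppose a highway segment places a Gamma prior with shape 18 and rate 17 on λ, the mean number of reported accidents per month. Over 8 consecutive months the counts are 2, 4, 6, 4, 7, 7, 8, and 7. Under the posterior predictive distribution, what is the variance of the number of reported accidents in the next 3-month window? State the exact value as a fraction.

Total count: 2 + 4 + 6 + 4 + 7 + 7 + 8 + 7 = 45.
Total exposure: 8 months.
Gamma(α, β) with Poisson data over total exposure Σt gives posterior Gamma(α+Σx, β+Σt) = Gamma(63, 25).
The posterior predictive for a window of length T is Negative Binomial with variance T·α'·(β'+T)/β'² = 3·63·28/625 = 5292/625.

5292/625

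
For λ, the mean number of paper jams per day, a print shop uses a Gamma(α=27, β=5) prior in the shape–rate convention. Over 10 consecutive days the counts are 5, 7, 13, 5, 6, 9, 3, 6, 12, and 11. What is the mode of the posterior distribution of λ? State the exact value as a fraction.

Total count: 5 + 7 + 13 + 5 + 6 + 9 + 3 + 6 + 12 + 11 = 77.
Total exposure: 10 days.
Posterior: α' = 27 + 77 = 104, β' = 5 + 10 = 15.
Posterior mode = (α'−1)/β' = 103/15.

103/15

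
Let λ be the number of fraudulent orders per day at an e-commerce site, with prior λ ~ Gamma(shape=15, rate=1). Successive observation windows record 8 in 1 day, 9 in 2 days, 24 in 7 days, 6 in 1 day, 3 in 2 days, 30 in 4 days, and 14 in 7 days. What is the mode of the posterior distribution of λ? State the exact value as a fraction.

Total count: 8 + 9 + 24 + 6 + 3 + 30 + 14 = 94.
Total exposure: 1 + 2 + 7 + 1 + 2 + 4 + 7 = 24 days.
By Gamma–Poisson conjugacy, the posterior is Gamma(α + Σx, β + Σt) = Gamma(15 + 94, 1 + 24) = Gamma(109, 25).
Posterior mode = (α'−1)/β' = 108/25.

108/25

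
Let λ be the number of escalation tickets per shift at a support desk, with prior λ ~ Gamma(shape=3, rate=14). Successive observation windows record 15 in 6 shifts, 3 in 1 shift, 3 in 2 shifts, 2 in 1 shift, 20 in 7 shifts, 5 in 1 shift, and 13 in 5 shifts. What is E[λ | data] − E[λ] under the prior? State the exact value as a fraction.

785/518

Total count: 15 + 3 + 3 + 2 + 20 + 5 + 13 = 61.
Total exposure: 6 + 1 + 2 + 1 + 7 + 1 + 5 = 23 shifts.
Posterior: α' = 3 + 61 = 64, β' = 14 + 23 = 37.
Posterior mean = 64/37 = 64/37; prior mean = 3/14 = 3/14. Difference = 64/37 − 3/14 = 785/518.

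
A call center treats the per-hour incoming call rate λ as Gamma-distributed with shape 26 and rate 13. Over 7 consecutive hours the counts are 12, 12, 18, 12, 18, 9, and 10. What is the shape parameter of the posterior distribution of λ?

117

Total count: 12 + 12 + 18 + 12 + 18 + 9 + 10 = 91.
Total exposure: 7 hours.
The Gamma prior is conjugate for the Poisson rate, so λ | data ~ Gamma(26+91, 13+7) = Gamma(117, 20).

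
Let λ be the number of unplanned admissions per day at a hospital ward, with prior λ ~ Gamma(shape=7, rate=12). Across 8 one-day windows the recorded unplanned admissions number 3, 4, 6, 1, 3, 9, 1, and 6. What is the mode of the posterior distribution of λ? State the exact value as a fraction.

39/20

Total count: 3 + 4 + 6 + 1 + 3 + 9 + 1 + 6 = 33.
Total exposure: 8 days.
The Gamma prior is conjugate for the Poisson rate, so λ | data ~ Gamma(7+33, 12+8) = Gamma(40, 20).
Posterior mode = (α'−1)/β' = 39/20.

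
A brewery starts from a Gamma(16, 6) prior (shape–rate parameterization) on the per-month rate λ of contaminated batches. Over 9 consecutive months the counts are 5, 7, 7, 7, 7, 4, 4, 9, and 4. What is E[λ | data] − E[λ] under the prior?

2

Total count: 5 + 7 + 7 + 7 + 7 + 4 + 4 + 9 + 4 = 54.
Total exposure: 9 months.
Gamma(α, β) with Poisson data over total exposure Σt gives posterior Gamma(α+Σx, β+Σt) = Gamma(70, 15).
Posterior mean = 70/15 = 14/3; prior mean = 16/6 = 8/3. Difference = 14/3 − 8/3 = 2.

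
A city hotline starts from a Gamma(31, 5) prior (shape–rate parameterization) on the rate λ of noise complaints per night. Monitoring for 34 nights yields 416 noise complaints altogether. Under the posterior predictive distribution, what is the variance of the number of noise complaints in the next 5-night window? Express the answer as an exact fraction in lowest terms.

32780/507

Total count 416 over total exposure 34 nights.
Gamma(α, β) with Poisson data over total exposure Σt gives posterior Gamma(α+Σx, β+Σt) = Gamma(447, 39).
The posterior predictive for a window of length T is Negative Binomial with variance T·α'·(β'+T)/β'² = 5·447·44/1521 = 32780/507.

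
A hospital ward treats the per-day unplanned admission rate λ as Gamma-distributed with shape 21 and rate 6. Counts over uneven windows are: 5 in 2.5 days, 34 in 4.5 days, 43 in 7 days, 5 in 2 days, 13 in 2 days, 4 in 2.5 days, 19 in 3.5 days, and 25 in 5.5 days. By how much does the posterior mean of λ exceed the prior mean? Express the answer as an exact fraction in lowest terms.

Total count: 5 + 34 + 43 + 5 + 13 + 4 + 19 + 25 = 148.
Total exposure: 2.5 + 4.5 + 7 + 2 + 2 + 2.5 + 3.5 + 5.5 = 29.5 days.
Conjugate update: add total count to the shape and total exposure to the rate, giving Gamma(169, 71/2).
Posterior mean = 169/(71/2) = 338/71; prior mean = 21/6 = 7/2. Difference = 338/71 − 7/2 = 179/142.

179/142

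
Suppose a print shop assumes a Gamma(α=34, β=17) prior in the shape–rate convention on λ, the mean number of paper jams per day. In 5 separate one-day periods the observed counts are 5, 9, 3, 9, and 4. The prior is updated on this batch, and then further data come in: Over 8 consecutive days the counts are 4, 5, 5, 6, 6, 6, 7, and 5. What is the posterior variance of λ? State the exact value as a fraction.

Total count: 5 + 9 + 3 + 9 + 4 = 30.
Total exposure: 5 days.
After the first batch: Gamma(34 + 30, 17 + 5) = Gamma(64, 22).
Total count: 4 + 5 + 5 + 6 + 6 + 6 + 7 + 5 = 44.
Total exposure: 8 days.
After the second batch: Gamma(64 + 44, 22 + 8) = Gamma(108, 30).
Posterior variance = α'/β'² = 108/900 = 3/25.

3/25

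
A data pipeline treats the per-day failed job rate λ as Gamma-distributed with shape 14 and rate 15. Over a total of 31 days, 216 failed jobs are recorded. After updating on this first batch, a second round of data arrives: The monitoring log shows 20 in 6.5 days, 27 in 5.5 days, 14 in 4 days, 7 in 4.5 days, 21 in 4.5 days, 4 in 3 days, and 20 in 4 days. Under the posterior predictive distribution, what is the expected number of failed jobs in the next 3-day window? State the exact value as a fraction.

343/26

Total count 216 over total exposure 31 days.
After the first batch: Gamma(14 + 216, 15 + 31) = Gamma(230, 46).
Total count: 20 + 27 + 14 + 7 + 21 + 4 + 20 = 113.
Total exposure: 6.5 + 5.5 + 4 + 4.5 + 4.5 + 3 + 4 = 32 days.
After the second batch: Gamma(230 + 113, 46 + 32) = Gamma(343, 78).
Predictive mean over a 3-day window = T·E[λ|data] = 3·343/78 = 343/26.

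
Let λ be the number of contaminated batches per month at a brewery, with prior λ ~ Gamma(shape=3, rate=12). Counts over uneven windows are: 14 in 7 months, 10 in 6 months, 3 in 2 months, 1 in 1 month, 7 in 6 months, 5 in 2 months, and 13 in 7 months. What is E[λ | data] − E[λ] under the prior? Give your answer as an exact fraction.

Total count: 14 + 10 + 3 + 1 + 7 + 5 + 13 = 53.
Total exposure: 7 + 6 + 2 + 1 + 6 + 2 + 7 = 31 months.
Posterior: α' = 3 + 53 = 56, β' = 12 + 31 = 43.
Posterior mean = 56/43 = 56/43; prior mean = 3/12 = 1/4. Difference = 56/43 − 1/4 = 181/172.

181/172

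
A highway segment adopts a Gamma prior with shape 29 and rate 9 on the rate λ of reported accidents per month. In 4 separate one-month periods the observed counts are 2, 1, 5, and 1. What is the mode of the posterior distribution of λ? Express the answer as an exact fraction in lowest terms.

37/13

Total count: 2 + 1 + 5 + 1 = 9.
Total exposure: 4 months.
Posterior: α' = 29 + 9 = 38, β' = 9 + 4 = 13.
Posterior mode = (α'−1)/β' = 37/13.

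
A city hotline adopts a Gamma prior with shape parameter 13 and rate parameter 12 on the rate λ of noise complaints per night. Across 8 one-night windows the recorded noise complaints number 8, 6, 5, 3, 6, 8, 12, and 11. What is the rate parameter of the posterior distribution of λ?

Total count: 8 + 6 + 5 + 3 + 6 + 8 + 12 + 11 = 59.
Total exposure: 8 nights.
Conjugate update: add total count to the shape and total exposure to the rate, giving Gamma(72, 20).

20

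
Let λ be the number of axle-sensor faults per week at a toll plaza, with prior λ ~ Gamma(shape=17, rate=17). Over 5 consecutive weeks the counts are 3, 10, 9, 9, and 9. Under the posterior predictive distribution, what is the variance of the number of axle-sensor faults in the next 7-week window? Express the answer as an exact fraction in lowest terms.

Total count: 3 + 10 + 9 + 9 + 9 = 40.
Total exposure: 5 weeks.
By Gamma–Poisson conjugacy, the posterior is Gamma(α + Σx, β + Σt) = Gamma(17 + 40, 17 + 5) = Gamma(57, 22).
The posterior predictive for a window of length T is Negative Binomial with variance T·α'·(β'+T)/β'² = 7·57·29/484 = 11571/484.

11571/484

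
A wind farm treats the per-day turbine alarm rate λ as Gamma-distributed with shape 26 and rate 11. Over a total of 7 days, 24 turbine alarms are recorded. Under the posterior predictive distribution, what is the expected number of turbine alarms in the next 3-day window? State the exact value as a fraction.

Total count 24 over total exposure 7 days.
Conjugate update: add total count to the shape and total exposure to the rate, giving Gamma(50, 18).
Predictive mean over a 3-day window = T·E[λ|data] = 3·50/18 = 25/3.

25/3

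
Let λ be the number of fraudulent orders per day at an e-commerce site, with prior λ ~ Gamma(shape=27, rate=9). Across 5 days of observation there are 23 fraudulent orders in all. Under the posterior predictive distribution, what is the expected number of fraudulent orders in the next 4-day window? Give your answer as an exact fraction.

Total count 23 over total exposure 5 days.
Posterior: α' = 27 + 23 = 50, β' = 9 + 5 = 14.
Predictive mean over a 4-day window = T·E[λ|data] = 4·50/14 = 100/7.

100/7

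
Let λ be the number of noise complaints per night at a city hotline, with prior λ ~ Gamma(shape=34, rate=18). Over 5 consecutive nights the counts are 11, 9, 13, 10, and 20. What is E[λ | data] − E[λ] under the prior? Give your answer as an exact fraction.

482/207

Total count: 11 + 9 + 13 + 10 + 20 = 63.
Total exposure: 5 nights.
Posterior: α' = 34 + 63 = 97, β' = 18 + 5 = 23.
Posterior mean = 97/23 = 97/23; prior mean = 34/18 = 17/9. Difference = 97/23 − 17/9 = 482/207.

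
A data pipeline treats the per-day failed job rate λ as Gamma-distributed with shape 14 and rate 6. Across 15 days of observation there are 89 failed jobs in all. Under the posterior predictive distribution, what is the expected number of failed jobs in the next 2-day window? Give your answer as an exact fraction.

Total count 89 over total exposure 15 days.
Posterior: α' = 14 + 89 = 103, β' = 6 + 15 = 21.
Predictive mean over a 2-day window = T·E[λ|data] = 2·103/21 = 206/21.

206/21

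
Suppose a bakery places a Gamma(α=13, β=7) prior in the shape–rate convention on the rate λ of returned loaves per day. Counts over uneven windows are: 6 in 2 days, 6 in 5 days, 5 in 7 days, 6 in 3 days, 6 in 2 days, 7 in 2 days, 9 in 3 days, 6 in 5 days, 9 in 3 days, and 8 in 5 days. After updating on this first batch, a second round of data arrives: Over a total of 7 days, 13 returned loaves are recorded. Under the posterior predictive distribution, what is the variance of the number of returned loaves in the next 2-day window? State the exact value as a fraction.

9964/2601

Total count: 6 + 6 + 5 + 6 + 6 + 7 + 9 + 6 + 9 + 8 = 68.
Total exposure: 2 + 5 + 7 + 3 + 2 + 2 + 3 + 5 + 3 + 5 = 37 days.
After the first batch: Gamma(13 + 68, 7 + 37) = Gamma(81, 44).
Total count 13 over total exposure 7 days.
After the second batch: Gamma(81 + 13, 44 + 7) = Gamma(94, 51).
The posterior predictive for a window of length T is Negative Binomial with variance T·α'·(β'+T)/β'² = 2·94·53/2601 = 9964/2601.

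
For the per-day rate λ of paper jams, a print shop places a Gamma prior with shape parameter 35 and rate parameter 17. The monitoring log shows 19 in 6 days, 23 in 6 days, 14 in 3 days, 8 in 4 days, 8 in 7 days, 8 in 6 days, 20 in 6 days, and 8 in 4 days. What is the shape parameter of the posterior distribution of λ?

143

Total count: 19 + 23 + 14 + 8 + 8 + 8 + 20 + 8 = 108.
Total exposure: 6 + 6 + 3 + 4 + 7 + 6 + 6 + 4 = 42 days.
Gamma(α, β) with Poisson data over total exposure Σt gives posterior Gamma(α+Σx, β+Σt) = Gamma(143, 59).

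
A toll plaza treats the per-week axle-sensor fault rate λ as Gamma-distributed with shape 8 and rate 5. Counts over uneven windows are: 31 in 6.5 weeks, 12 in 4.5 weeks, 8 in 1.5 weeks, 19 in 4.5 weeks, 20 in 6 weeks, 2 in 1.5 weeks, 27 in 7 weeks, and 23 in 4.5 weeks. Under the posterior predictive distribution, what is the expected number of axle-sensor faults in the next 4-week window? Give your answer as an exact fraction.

600/41

Total count: 31 + 12 + 8 + 19 + 20 + 2 + 27 + 23 = 142.
Total exposure: 6.5 + 4.5 + 1.5 + 4.5 + 6 + 1.5 + 7 + 4.5 = 36 weeks.
Gamma(α, β) with Poisson data over total exposure Σt gives posterior Gamma(α+Σx, β+Σt) = Gamma(150, 41).
Predictive mean over a 4-week window = T·E[λ|data] = 4·150/41 = 600/41.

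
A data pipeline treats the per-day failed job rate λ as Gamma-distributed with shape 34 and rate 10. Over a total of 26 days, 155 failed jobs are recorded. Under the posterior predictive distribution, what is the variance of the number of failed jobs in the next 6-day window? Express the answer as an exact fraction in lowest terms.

147/4

Total count 155 over total exposure 26 days.
Conjugate update: add total count to the shape and total exposure to the rate, giving Gamma(189, 36).
The posterior predictive for a window of length T is Negative Binomial with variance T·α'·(β'+T)/β'² = 6·189·42/1296 = 147/4.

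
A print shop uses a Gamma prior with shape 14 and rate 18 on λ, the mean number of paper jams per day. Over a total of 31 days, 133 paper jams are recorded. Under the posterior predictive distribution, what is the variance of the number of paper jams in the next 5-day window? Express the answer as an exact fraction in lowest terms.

810/49

Total count 133 over total exposure 31 days.
Gamma(α, β) with Poisson data over total exposure Σt gives posterior Gamma(α+Σx, β+Σt) = Gamma(147, 49).
The posterior predictive for a window of length T is Negative Binomial with variance T·α'·(β'+T)/β'² = 5·147·54/2401 = 810/49.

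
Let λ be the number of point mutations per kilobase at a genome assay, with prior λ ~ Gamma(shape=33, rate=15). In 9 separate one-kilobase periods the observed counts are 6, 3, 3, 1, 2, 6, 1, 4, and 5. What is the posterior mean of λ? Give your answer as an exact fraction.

8/3

Total count: 6 + 3 + 3 + 1 + 2 + 6 + 1 + 4 + 5 = 31.
Total exposure: 9 kilobases.
Conjugate update: add total count to the shape and total exposure to the rate, giving Gamma(64, 24).
Posterior mean = α'/β' = 64/24 = 8/3.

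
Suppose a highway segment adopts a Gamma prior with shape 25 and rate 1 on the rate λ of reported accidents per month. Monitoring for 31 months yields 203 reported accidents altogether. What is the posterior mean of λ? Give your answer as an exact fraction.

Total count 203 over total exposure 31 months.
Gamma(α, β) with Poisson data over total exposure Σt gives posterior Gamma(α+Σx, β+Σt) = Gamma(228, 32).
Posterior mean = α'/β' = 228/32 = 57/8.

57/8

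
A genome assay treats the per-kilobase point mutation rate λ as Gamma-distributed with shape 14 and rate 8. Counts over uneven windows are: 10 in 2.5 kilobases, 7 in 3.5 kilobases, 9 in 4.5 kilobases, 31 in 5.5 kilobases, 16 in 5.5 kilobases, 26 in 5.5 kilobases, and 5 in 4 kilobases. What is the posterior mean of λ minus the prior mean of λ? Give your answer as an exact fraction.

199/156

Total count: 10 + 7 + 9 + 31 + 16 + 26 + 5 = 104.
Total exposure: 2.5 + 3.5 + 4.5 + 5.5 + 5.5 + 5.5 + 4 = 31 kilobases.
Conjugate update: add total count to the shape and total exposure to the rate, giving Gamma(118, 39).
Posterior mean = 118/39 = 118/39; prior mean = 14/8 = 7/4. Difference = 118/39 − 7/4 = 199/156.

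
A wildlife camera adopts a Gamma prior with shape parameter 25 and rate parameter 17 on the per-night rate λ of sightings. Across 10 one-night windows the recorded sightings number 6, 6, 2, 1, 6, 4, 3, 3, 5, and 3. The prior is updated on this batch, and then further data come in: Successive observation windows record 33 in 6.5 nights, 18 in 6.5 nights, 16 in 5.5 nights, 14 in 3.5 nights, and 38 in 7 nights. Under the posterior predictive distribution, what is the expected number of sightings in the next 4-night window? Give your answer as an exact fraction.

Total count: 6 + 6 + 2 + 1 + 6 + 4 + 3 + 3 + 5 + 3 = 39.
Total exposure: 10 nights.
After the first batch: Gamma(25 + 39, 17 + 10) = Gamma(64, 27).
Total count: 33 + 18 + 16 + 14 + 38 = 119.
Total exposure: 6.5 + 6.5 + 5.5 + 3.5 + 7 = 29 nights.
After the second batch: Gamma(64 + 119, 27 + 29) = Gamma(183, 56).
Predictive mean over a 4-night window = T·E[λ|data] = 4·183/56 = 183/14.

183/14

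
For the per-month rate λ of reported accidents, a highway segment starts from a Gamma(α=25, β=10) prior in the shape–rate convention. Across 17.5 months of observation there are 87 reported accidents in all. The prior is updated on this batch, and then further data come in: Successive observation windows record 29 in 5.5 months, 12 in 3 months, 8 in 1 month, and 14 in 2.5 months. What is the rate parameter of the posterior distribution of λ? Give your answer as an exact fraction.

79/2

Total count 87 over total exposure 17.5 months.
After the first batch: Gamma(25 + 87, 10 + 17.5) = Gamma(112, 55/2).
Total count: 29 + 12 + 8 + 14 = 63.
Total exposure: 5.5 + 3 + 1 + 2.5 = 12 months.
After the second batch: Gamma(112 + 63, 55/2 + 12) = Gamma(175, 79/2).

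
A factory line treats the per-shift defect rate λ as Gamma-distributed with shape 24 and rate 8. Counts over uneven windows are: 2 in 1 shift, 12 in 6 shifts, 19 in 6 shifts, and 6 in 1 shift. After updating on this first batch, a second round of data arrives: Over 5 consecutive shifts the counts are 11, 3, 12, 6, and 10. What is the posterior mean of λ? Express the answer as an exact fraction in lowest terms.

35/9

Total count: 2 + 12 + 19 + 6 = 39.
Total exposure: 1 + 6 + 6 + 1 = 14 shifts.
After the first batch: Gamma(24 + 39, 8 + 14) = Gamma(63, 22).
Total count: 11 + 3 + 12 + 6 + 10 = 42.
Total exposure: 5 shifts.
After the second batch: Gamma(63 + 42, 22 + 5) = Gamma(105, 27).
Posterior mean = α'/β' = 105/27 = 35/9.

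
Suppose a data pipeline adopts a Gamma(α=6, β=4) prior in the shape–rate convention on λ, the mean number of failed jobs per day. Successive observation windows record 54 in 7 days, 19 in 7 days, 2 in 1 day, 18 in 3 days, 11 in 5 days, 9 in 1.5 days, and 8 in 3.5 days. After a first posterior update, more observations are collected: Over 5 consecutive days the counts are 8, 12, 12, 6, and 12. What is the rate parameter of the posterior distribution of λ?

37

Total count: 54 + 19 + 2 + 18 + 11 + 9 + 8 = 121.
Total exposure: 7 + 7 + 1 + 3 + 5 + 1.5 + 3.5 = 28 days.
After the first batch: Gamma(6 + 121, 4 + 28) = Gamma(127, 32).
Total count: 8 + 12 + 12 + 6 + 12 = 50.
Total exposure: 5 days.
After the second batch: Gamma(127 + 50, 32 + 5) = Gamma(177, 37).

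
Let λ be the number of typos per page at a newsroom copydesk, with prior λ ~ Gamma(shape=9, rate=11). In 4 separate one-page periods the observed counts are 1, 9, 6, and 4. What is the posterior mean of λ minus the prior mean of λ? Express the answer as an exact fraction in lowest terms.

184/165

Total count: 1 + 9 + 6 + 4 = 20.
Total exposure: 4 pages.
Conjugate update: add total count to the shape and total exposure to the rate, giving Gamma(29, 15).
Posterior mean = 29/15 = 29/15; prior mean = 9/11 = 9/11. Difference = 29/15 − 9/11 = 184/165.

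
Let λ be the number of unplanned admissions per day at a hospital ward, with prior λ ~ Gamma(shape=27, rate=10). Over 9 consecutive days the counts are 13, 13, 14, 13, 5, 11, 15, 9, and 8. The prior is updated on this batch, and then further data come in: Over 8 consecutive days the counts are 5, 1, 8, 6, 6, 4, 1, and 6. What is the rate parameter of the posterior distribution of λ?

27

Total count: 13 + 13 + 14 + 13 + 5 + 11 + 15 + 9 + 8 = 101.
Total exposure: 9 days.
After the first batch: Gamma(27 + 101, 10 + 9) = Gamma(128, 19).
Total count: 5 + 1 + 8 + 6 + 6 + 4 + 1 + 6 = 37.
Total exposure: 8 days.
After the second batch: Gamma(128 + 37, 19 + 8) = Gamma(165, 27).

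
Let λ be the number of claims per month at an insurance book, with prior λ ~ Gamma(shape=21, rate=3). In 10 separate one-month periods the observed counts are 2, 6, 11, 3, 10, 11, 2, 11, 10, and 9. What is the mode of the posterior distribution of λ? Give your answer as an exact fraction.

Total count: 2 + 6 + 11 + 3 + 10 + 11 + 2 + 11 + 10 + 9 = 75.
Total exposure: 10 months.
By Gamma–Poisson conjugacy, the posterior is Gamma(α + Σx, β + Σt) = Gamma(21 + 75, 3 + 10) = Gamma(96, 13).
Posterior mode = (α'−1)/β' = 95/13.

95/13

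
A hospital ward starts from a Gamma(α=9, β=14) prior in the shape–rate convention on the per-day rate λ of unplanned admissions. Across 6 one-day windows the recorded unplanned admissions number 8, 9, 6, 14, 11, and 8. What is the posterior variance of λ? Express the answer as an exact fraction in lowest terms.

13/80

Total count: 8 + 9 + 6 + 14 + 11 + 8 = 56.
Total exposure: 6 days.
The Gamma prior is conjugate for the Poisson rate, so λ | data ~ Gamma(9+56, 14+6) = Gamma(65, 20).
Posterior variance = α'/β'² = 65/400 = 13/80.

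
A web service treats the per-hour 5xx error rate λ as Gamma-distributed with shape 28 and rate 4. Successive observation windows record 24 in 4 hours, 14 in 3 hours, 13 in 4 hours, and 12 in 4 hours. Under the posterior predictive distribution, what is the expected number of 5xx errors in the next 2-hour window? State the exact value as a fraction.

182/19

Total count: 24 + 14 + 13 + 12 = 63.
Total exposure: 4 + 3 + 4 + 4 = 15 hours.
Gamma(α, β) with Poisson data over total exposure Σt gives posterior Gamma(α+Σx, β+Σt) = Gamma(91, 19).
Predictive mean over a 2-hour window = T·E[λ|data] = 2·91/19 = 182/19.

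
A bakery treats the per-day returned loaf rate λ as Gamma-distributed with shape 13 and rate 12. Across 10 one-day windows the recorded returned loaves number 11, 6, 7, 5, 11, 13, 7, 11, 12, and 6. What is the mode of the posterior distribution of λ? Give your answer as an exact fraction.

Total count: 11 + 6 + 7 + 5 + 11 + 13 + 7 + 11 + 12 + 6 = 89.
Total exposure: 10 days.
By Gamma–Poisson conjugacy, the posterior is Gamma(α + Σx, β + Σt) = Gamma(13 + 89, 12 + 10) = Gamma(102, 22).
Posterior mode = (α'−1)/β' = 101/22.

101/22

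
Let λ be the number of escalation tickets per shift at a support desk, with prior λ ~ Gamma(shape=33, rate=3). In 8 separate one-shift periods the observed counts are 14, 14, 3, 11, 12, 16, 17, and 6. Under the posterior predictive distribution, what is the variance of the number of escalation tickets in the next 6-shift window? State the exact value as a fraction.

Total count: 14 + 14 + 3 + 11 + 12 + 16 + 17 + 6 = 93.
Total exposure: 8 shifts.
Posterior: α' = 33 + 93 = 126, β' = 3 + 8 = 11.
The posterior predictive for a window of length T is Negative Binomial with variance T·α'·(β'+T)/β'² = 6·126·17/121 = 12852/121.

12852/121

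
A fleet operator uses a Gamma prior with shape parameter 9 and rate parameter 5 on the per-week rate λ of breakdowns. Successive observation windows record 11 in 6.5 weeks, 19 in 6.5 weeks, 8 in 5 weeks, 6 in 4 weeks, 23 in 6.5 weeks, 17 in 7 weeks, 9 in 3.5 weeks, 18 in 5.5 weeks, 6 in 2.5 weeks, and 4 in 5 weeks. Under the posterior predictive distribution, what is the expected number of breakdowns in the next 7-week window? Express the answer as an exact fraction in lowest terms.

910/57

Total count: 11 + 19 + 8 + 6 + 23 + 17 + 9 + 18 + 6 + 4 = 121.
Total exposure: 6.5 + 6.5 + 5 + 4 + 6.5 + 7 + 3.5 + 5.5 + 2.5 + 5 = 52 weeks.
By Gamma–Poisson conjugacy, the posterior is Gamma(α + Σx, β + Σt) = Gamma(9 + 121, 5 + 52) = Gamma(130, 57).
Predictive mean over a 7-week window = T·E[λ|data] = 7·130/57 = 910/57.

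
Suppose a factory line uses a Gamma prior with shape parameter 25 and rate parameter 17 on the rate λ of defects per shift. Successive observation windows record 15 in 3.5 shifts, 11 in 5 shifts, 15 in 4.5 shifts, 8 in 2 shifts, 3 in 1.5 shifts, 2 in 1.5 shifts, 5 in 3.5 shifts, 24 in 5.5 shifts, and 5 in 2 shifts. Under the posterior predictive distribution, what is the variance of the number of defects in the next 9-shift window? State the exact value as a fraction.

Total count: 15 + 11 + 15 + 8 + 3 + 2 + 5 + 24 + 5 = 88.
Total exposure: 3.5 + 5 + 4.5 + 2 + 1.5 + 1.5 + 3.5 + 5.5 + 2 = 29 shifts.
Conjugate update: add total count to the shape and total exposure to the rate, giving Gamma(113, 46).
The posterior predictive for a window of length T is Negative Binomial with variance T·α'·(β'+T)/β'² = 9·113·55/2116 = 55935/2116.

55935/2116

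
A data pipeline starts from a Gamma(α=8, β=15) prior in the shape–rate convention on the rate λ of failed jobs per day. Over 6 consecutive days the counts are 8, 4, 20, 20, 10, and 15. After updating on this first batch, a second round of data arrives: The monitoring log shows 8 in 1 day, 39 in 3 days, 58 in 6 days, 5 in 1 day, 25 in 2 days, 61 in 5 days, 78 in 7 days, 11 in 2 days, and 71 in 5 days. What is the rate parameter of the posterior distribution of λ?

Total count: 8 + 4 + 20 + 20 + 10 + 15 = 77.
Total exposure: 6 days.
After the first batch: Gamma(8 + 77, 15 + 6) = Gamma(85, 21).
Total count: 8 + 39 + 58 + 5 + 25 + 61 + 78 + 11 + 71 = 356.
Total exposure: 1 + 3 + 6 + 1 + 2 + 5 + 7 + 2 + 5 = 32 days.
After the second batch: Gamma(85 + 356, 21 + 32) = Gamma(441, 53).

53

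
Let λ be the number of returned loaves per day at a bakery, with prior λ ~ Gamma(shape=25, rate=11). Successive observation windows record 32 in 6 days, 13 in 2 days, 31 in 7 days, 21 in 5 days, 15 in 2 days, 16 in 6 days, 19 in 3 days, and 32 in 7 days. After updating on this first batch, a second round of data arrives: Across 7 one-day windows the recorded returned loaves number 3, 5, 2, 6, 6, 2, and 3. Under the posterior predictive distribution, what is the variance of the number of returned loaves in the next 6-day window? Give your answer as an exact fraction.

3069/112

Total count: 32 + 13 + 31 + 21 + 15 + 16 + 19 + 32 = 179.
Total exposure: 6 + 2 + 7 + 5 + 2 + 6 + 3 + 7 = 38 days.
After the first batch: Gamma(25 + 179, 11 + 38) = Gamma(204, 49).
Total count: 3 + 5 + 2 + 6 + 6 + 2 + 3 = 27.
Total exposure: 7 days.
After the second batch: Gamma(204 + 27, 49 + 7) = Gamma(231, 56).
The posterior predictive for a window of length T is Negative Binomial with variance T·α'·(β'+T)/β'² = 6·231·62/3136 = 3069/112.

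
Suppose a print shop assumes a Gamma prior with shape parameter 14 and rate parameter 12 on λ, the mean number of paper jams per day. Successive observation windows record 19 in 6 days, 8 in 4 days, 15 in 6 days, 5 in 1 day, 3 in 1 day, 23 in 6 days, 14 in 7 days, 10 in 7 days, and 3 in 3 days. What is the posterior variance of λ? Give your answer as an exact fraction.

Total count: 19 + 8 + 15 + 5 + 3 + 23 + 14 + 10 + 3 = 100.
Total exposure: 6 + 4 + 6 + 1 + 1 + 6 + 7 + 7 + 3 = 41 days.
Gamma(α, β) with Poisson data over total exposure Σt gives posterior Gamma(α+Σx, β+Σt) = Gamma(114, 53).
Posterior variance = α'/β'² = 114/2809.

114/2809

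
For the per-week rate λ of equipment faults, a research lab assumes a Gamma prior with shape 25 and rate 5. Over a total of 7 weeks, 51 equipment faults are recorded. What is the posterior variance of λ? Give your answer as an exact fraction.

19/36

Total count 51 over total exposure 7 weeks.
The Gamma prior is conjugate for the Poisson rate, so λ | data ~ Gamma(25+51, 5+7) = Gamma(76, 12).
Posterior variance = α'/β'² = 76/144 = 19/36.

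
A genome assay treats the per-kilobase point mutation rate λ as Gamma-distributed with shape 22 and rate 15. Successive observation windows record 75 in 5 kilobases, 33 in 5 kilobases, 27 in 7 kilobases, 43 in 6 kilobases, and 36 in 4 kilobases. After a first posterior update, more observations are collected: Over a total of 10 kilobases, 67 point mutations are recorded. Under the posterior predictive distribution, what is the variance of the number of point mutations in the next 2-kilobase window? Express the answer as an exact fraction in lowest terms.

Total count: 75 + 33 + 27 + 43 + 36 = 214.
Total exposure: 5 + 5 + 7 + 6 + 4 = 27 kilobases.
After the first batch: Gamma(22 + 214, 15 + 27) = Gamma(236, 42).
Total count 67 over total exposure 10 kilobases.
After the second batch: Gamma(236 + 67, 42 + 10) = Gamma(303, 52).
The posterior predictive for a window of length T is Negative Binomial with variance T·α'·(β'+T)/β'² = 2·303·54/2704 = 8181/676.

8181/676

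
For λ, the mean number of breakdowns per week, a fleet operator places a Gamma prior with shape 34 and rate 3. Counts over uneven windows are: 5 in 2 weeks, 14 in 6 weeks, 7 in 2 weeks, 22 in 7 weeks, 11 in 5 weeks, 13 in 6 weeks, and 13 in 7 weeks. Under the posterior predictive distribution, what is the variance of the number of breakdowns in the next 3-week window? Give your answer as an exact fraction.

14637/1444

Total count: 5 + 14 + 7 + 22 + 11 + 13 + 13 = 85.
Total exposure: 2 + 6 + 2 + 7 + 5 + 6 + 7 = 35 weeks.
Posterior: α' = 34 + 85 = 119, β' = 3 + 35 = 38.
The posterior predictive for a window of length T is Negative Binomial with variance T·α'·(β'+T)/β'² = 3·119·41/1444 = 14637/1444.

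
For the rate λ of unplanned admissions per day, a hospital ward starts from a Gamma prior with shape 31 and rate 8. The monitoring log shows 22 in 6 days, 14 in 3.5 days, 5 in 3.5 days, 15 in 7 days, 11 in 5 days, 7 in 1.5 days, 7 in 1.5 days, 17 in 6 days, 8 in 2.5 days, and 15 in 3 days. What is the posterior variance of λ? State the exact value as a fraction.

32/475

Total count: 22 + 14 + 5 + 15 + 11 + 7 + 7 + 17 + 8 + 15 = 121.
Total exposure: 6 + 3.5 + 3.5 + 7 + 5 + 1.5 + 1.5 + 6 + 2.5 + 3 = 39.5 days.
Conjugate update: add total count to the shape and total exposure to the rate, giving Gamma(152, 95/2).
Posterior variance = α'/β'² = 152/(9025/4) = 32/475.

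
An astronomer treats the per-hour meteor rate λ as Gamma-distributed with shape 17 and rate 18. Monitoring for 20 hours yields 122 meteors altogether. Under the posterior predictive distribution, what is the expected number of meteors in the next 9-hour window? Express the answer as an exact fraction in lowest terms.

1251/38

Total count 122 over total exposure 20 hours.
Gamma(α, β) with Poisson data over total exposure Σt gives posterior Gamma(α+Σx, β+Σt) = Gamma(139, 38).
Predictive mean over a 9-hour window = T·E[λ|data] = 9·139/38 = 1251/38.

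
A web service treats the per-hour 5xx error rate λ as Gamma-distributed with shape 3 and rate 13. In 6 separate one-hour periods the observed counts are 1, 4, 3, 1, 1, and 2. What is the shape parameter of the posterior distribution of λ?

15

Total count: 1 + 4 + 3 + 1 + 1 + 2 = 12.
Total exposure: 6 hours.
The Gamma prior is conjugate for the Poisson rate, so λ | data ~ Gamma(3+12, 13+6) = Gamma(15, 19).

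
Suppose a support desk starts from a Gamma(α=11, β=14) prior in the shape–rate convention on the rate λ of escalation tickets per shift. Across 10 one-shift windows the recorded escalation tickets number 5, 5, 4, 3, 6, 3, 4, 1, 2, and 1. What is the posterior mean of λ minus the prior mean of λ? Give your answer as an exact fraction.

Total count: 5 + 5 + 4 + 3 + 6 + 3 + 4 + 1 + 2 + 1 = 34.
Total exposure: 10 shifts.
The Gamma prior is conjugate for the Poisson rate, so λ | data ~ Gamma(11+34, 14+10) = Gamma(45, 24).
Posterior mean = 45/24 = 15/8; prior mean = 11/14 = 11/14. Difference = 15/8 − 11/14 = 61/56.

61/56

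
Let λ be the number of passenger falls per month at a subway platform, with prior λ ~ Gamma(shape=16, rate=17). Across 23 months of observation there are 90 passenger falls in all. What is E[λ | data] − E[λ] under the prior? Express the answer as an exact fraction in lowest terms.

581/340

Total count 90 over total exposure 23 months.
By Gamma–Poisson conjugacy, the posterior is Gamma(α + Σx, β + Σt) = Gamma(16 + 90, 17 + 23) = Gamma(106, 40).
Posterior mean = 106/40 = 53/20; prior mean = 16/17 = 16/17. Difference = 53/20 − 16/17 = 581/340.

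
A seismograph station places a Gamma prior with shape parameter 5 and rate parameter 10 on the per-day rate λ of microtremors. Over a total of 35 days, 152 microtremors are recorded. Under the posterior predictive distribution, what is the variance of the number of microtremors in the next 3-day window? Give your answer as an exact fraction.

Total count 152 over total exposure 35 days.
Conjugate update: add total count to the shape and total exposure to the rate, giving Gamma(157, 45).
The posterior predictive for a window of length T is Negative Binomial with variance T·α'·(β'+T)/β'² = 3·157·48/2025 = 2512/225.

2512/225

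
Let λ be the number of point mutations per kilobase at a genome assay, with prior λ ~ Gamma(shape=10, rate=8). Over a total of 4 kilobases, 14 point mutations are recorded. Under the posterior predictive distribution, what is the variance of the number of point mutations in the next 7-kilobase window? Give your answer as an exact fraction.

133/6

Total count 14 over total exposure 4 kilobases.
The Gamma prior is conjugate for the Poisson rate, so λ | data ~ Gamma(10+14, 8+4) = Gamma(24, 12).
The posterior predictive for a window of length T is Negative Binomial with variance T·α'·(β'+T)/β'² = 7·24·19/144 = 133/6.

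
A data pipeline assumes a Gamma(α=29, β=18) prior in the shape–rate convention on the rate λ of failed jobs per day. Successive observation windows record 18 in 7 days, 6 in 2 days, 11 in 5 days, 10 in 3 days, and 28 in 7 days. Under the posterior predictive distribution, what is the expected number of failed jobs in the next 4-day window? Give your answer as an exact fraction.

Total count: 18 + 6 + 11 + 10 + 28 = 73.
Total exposure: 7 + 2 + 5 + 3 + 7 = 24 days.
Posterior: α' = 29 + 73 = 102, β' = 18 + 24 = 42.
Predictive mean over a 4-day window = T·E[λ|data] = 4·102/42 = 68/7.

68/7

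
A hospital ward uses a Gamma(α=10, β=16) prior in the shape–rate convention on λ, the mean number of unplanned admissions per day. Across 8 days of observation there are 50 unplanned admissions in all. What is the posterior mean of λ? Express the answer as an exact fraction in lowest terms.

Total count 50 over total exposure 8 days.
Conjugate update: add total count to the shape and total exposure to the rate, giving Gamma(60, 24).
Posterior mean = α'/β' = 60/24 = 5/2.

5/2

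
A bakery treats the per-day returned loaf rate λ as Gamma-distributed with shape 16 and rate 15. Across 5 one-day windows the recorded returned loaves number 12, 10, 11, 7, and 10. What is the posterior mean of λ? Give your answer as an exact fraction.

33/10

Total count: 12 + 10 + 11 + 7 + 10 = 50.
Total exposure: 5 days.
The Gamma prior is conjugate for the Poisson rate, so λ | data ~ Gamma(16+50, 15+5) = Gamma(66, 20).
Posterior mean = α'/β' = 66/20 = 33/10.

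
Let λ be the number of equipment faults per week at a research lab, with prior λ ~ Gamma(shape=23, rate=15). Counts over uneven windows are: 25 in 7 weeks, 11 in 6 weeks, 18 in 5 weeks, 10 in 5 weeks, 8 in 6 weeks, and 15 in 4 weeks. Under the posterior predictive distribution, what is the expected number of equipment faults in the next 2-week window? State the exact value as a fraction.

Total count: 25 + 11 + 18 + 10 + 8 + 15 = 87.
Total exposure: 7 + 6 + 5 + 5 + 6 + 4 = 33 weeks.
Posterior: α' = 23 + 87 = 110, β' = 15 + 33 = 48.
Predictive mean over a 2-week window = T·E[λ|data] = 2·110/48 = 55/12.

55/12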